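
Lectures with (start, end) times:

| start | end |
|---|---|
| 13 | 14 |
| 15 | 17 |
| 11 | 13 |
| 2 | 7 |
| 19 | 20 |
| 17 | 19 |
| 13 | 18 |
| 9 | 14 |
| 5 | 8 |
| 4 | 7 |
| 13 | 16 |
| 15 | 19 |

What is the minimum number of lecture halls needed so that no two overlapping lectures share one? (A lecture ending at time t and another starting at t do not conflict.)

4

Count concurrent intervals with a sweep; the peak is the room count.
Events (time:±→running): 2:+→1 4:+→2 5:+→3 7:-→2 7:-→1 8:-→0 9:+→1 11:+→2 13:-→1 13:+→2 13:+→3 13:+→4 … peak 4.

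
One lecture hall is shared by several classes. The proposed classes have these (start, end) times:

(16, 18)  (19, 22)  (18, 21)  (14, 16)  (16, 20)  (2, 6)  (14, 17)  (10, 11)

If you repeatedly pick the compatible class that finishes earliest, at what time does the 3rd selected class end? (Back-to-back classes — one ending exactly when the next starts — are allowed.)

16

Greedy by earliest finish: after sorting by end time, pick each interval compatible with the last pick.
By end time: (2,6), (10,11), (14,16), (14,17), (16,18), (16,20), (18,21), (19,22).
Pick (2,6); next start ≥ 6 → (10,11); next start ≥ 11 → (14,16); next start ≥ 16 → (16,18); next start ≥ 18 → (18,21).
Selected: (2,6) (10,11) (14,16) (16,18) (18,21)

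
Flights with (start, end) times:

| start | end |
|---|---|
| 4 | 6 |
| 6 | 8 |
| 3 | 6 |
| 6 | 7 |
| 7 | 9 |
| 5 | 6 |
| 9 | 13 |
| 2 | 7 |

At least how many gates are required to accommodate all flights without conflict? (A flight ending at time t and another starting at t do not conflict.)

4

Events (time:±→running): 2:+→1 3:+→2 4:+→3 5:+→4 … peak 4.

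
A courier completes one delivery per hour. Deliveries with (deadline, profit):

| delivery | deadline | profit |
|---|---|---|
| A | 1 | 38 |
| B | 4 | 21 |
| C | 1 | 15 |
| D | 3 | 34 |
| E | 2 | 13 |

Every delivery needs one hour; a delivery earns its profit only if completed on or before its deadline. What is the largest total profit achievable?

106

By profit: A(d1,38), D(d3,34), B(d4,21), C(d1,15), E(d2,13)
A→slot 1; D→slot 3; B→slot 4; C skipped; E→slot 2.
Profit = 38 + 13 + 34 + 21 = 106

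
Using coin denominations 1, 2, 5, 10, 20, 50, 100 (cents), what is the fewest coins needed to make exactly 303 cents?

5

Use the largest denomination that fits, subtract, and repeat.
303 − 3×100→3 − 1×2→1 − 1×1→0
Total coins = 3 + 1 + 1 = 5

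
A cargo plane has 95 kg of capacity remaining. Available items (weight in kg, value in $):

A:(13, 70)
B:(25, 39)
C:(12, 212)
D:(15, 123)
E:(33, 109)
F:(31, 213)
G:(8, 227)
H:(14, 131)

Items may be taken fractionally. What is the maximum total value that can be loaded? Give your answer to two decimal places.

Ratios (sorted): G 28.38, C 17.67, H 9.36, D 8.20, F 6.87, A 5.38, E 3.30, B 1.56
take G (8 @ 227); take C (12 @ 212); take H (14 @ 131); take D (15 @ 123); take F (31 @ 213); take A (13 @ 70); take 2/33 of E → 6.61. Capacity used 95/95.
Total value = 982.61

982.61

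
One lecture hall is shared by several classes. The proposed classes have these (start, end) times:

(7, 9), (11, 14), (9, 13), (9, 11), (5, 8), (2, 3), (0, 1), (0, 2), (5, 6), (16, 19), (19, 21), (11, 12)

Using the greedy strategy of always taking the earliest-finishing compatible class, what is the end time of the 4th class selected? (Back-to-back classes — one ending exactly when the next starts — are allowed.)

9

Sort by end time and greedily take each interval whose start is ≥ the last chosen end.
Sorted by end: (0,1)  (0,2)  (2,3)  (5,6)  (5,8)  (7,9)  (9,11)  (11,12)  (9,13)  (11,14)  (16,19)  (19,21)
take (0,1); skip (0,2); take (2,3); take (5,6); skip (5,8); take (7,9); take (9,11); take (11,12); take (16,19); take (19,21).
Selected: (0,1) (2,3) (5,6) (7,9) (9,11) (11,12) (16,19) (19,21)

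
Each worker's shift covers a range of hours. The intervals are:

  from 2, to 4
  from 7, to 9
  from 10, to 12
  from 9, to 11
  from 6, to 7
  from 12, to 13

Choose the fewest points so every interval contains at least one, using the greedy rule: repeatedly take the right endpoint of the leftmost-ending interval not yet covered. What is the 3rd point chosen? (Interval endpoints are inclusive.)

11

By right end: [2,4]  [6,7]  [7,9]  [9,11]  [10,12]  [12,13]
[2,4] uncovered → point at 4; [6,7] uncovered → point at 7; [9,11] uncovered → point at 11; [12,13] uncovered → point at 13.
Points: 4, 7, 11, 13 (4 total).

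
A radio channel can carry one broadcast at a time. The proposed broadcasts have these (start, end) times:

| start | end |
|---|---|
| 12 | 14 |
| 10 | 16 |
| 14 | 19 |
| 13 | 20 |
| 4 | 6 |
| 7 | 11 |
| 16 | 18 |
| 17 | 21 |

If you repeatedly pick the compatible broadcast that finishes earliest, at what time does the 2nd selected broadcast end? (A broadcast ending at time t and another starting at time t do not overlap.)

11

Order by finish time; keep every interval that doesn't clash with the previous kept one.
By end time: (4,6), (7,11), (12,14), (10,16), (16,18), (14,19), (13,20), (17,21).
Pick (4,6); next start ≥ 6 → (7,11); next start ≥ 11 → (12,14); next start ≥ 14 → (16,18).
Selected: (4,6) (7,11) (12,14) (16,18)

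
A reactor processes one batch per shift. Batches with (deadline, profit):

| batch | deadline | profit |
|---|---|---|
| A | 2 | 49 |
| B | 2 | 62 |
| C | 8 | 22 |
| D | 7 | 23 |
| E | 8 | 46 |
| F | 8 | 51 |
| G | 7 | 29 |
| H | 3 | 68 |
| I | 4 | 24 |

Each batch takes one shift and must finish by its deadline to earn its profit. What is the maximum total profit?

Sort by profit descending; place each in the latest free slot ≤ its deadline.
By profit: H(d3,68), B(d2,62), F(d8,51), A(d2,49), E(d8,46), G(d7,29), I(d4,24), D(d7,23), C(d8,22)
H→slot 3; B→slot 2; F→slot 8; A→slot 1; E→slot 7; G→slot 6; I→slot 4; D→slot 5; C skipped.
Profit = 49 + 62 + 68 + 24 + 23 + 29 + 46 + 51 = 352

352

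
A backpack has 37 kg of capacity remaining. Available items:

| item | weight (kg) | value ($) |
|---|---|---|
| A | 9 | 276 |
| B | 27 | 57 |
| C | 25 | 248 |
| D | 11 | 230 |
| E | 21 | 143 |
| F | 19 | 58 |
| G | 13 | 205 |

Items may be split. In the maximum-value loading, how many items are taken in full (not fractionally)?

3

Greedy by value/weight ratio, highest first.
Order: A (276/9=30.67) > D (230/11=20.91) > G (205/13=15.77) > C (248/25=9.92) > E (143/21=6.81) > F (58/19=3.05) > B (57/27=2.11)
Fill: take A (9 @ 276) → take D (11 @ 230) → take G (13 @ 205) → take 4/25 of C → 39.68; 37/37 used.
3 item(s) taken whole; one partial (take 4/25 of C).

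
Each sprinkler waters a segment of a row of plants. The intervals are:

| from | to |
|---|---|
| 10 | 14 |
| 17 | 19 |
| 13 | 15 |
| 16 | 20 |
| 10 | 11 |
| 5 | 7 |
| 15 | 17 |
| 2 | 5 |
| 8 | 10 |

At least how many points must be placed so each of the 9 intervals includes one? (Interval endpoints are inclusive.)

By right end: [2,5]  [5,7]  [8,10]  [10,11]  [10,14]  [13,15]  [15,17]  [17,19]  [16,20]
[2,5] uncovered → point at 5; [8,10] uncovered → point at 10; [13,15] uncovered → point at 15; [17,19] uncovered → point at 19.
Points: 5, 10, 15, 19 (4 total).

4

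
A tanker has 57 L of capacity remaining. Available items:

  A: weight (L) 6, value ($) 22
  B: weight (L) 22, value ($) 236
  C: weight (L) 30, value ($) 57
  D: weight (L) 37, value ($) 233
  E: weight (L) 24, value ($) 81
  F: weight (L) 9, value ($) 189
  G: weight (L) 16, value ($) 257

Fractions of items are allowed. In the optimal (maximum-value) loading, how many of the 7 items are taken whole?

3

Order: F (189/9=21.00) > G (257/16=16.06) > B (236/22=10.73) > D (233/37=6.30) > A (22/6=3.67) > E (81/24=3.38) > C (57/30=1.90)
Fill: take F (9 @ 189) → take G (16 @ 257) → take B (22 @ 236) → take 10/37 of D → 62.97; 57/57 used.
3 item(s) taken whole; one partial (take 10/37 of D).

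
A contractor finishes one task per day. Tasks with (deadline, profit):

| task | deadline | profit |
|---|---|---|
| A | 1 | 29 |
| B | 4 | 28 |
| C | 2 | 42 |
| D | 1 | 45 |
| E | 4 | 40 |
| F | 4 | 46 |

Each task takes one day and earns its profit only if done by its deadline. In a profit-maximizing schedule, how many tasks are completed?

4

Sort by profit descending; place each in the latest free slot ≤ its deadline.
Profit order: F=46 D=45 C=42 E=40 A=29 B=28
Assign: F→slot 4, D→slot 1, C→slot 2, E→slot 3, A skipped, B skipped.
Slots: [1:D] [2:C] [3:E] [4:F]
4 of 6 scheduled.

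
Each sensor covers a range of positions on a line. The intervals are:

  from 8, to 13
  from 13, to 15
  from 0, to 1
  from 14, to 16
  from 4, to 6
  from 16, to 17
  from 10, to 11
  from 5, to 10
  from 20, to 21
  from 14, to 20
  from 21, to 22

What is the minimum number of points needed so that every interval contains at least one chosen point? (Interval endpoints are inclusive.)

Process intervals by earliest right end; each time one isn't hit yet, stab at its right endpoint.
Sorted: [0,1] [4,6] [5,10] [10,11] [8,13] [13,15] [14,16] [16,17] [14,20] [20,21] [21,22]
{[0,1]} hit by 1; {[4,6],[5,10]} hit by 6; {[10,11],[8,13]} hit by 11; {[13,15],[14,16]} hit by 15; {[16,17],[14,20]} hit by 17; {[20,21],[21,22]} hit by 21.
Points: 1, 6, 11, 15, 17, 21 (6 total).

6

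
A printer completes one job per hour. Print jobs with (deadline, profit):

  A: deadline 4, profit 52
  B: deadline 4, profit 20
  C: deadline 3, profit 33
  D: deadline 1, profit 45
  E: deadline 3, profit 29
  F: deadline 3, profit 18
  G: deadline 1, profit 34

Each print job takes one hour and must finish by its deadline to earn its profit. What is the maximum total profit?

Take jobs in profit order; each goes to the latest open slot no later than its deadline.
Profit order: A=52 D=45 G=34 C=33 E=29 B=20 F=18
Assign: A→slot 4, D→slot 1, G skipped, C→slot 3, E→slot 2, B skipped, F skipped.
Slots: [1:D] [2:E] [3:C] [4:A]
Profit = 45 + 29 + 33 + 52 = 159

159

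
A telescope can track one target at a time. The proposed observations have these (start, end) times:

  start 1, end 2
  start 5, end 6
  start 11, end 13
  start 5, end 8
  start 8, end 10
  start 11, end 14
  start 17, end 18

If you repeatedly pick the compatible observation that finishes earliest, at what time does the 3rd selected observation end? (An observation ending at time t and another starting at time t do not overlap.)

Order by finish time; keep every interval that doesn't clash with the previous kept one.
Sorted by end: (1,2)  (5,6)  (5,8)  (8,10)  (11,13)  (11,14)  (17,18)
take (1,2); take (5,6); take (8,10); take (11,13); take (17,18).
Selected: (1,2) (5,6) (8,10) (11,13) (17,18)

10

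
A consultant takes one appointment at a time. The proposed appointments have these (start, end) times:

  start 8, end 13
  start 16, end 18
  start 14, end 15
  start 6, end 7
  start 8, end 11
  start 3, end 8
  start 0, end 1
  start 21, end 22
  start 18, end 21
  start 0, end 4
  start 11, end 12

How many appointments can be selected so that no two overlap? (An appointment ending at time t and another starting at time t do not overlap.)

Order by finish time; keep every interval that doesn't clash with the previous kept one.
By end time: (0,1), (0,4), (6,7), (3,8), (8,11), (11,12), (8,13), (14,15), (16,18), (18,21), (21,22).
Pick (0,1); next start ≥ 1 → (6,7); next start ≥ 7 → (8,11); next start ≥ 11 → (11,12); next start ≥ 12 → (14,15); next start ≥ 15 → (16,18); next start ≥ 18 → (18,21); next start ≥ 21 → (21,22).
Selected 8 appointments.

8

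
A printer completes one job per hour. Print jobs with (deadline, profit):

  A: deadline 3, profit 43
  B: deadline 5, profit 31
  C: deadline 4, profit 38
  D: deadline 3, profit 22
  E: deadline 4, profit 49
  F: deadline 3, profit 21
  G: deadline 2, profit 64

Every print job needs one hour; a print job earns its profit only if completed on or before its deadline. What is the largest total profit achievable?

Sort by profit descending; place each in the latest free slot ≤ its deadline.
By profit: G(d2,64), E(d4,49), A(d3,43), C(d4,38), B(d5,31), D(d3,22), F(d3,21)
G→slot 2; E→slot 4; A→slot 3; C→slot 1; B→slot 5; D skipped; F skipped.
Profit = 38 + 64 + 43 + 49 + 31 = 225

225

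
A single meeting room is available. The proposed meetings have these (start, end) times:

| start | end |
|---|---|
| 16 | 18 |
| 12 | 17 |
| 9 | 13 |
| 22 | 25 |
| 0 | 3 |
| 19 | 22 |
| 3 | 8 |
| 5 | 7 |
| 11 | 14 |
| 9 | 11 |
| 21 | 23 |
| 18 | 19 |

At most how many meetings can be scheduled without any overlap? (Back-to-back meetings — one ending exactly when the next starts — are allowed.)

By end time: (0,3), (5,7), (3,8), (9,11), (9,13), (11,14), (12,17), (16,18), (18,19), (19,22), (21,23), (22,25).
Pick (0,3); next start ≥ 3 → (5,7); next start ≥ 7 → (9,11); next start ≥ 11 → (11,14); next start ≥ 14 → (16,18); next start ≥ 18 → (18,19); next start ≥ 19 → (19,22); next start ≥ 22 → (22,25).
Selected 8 meetings.

8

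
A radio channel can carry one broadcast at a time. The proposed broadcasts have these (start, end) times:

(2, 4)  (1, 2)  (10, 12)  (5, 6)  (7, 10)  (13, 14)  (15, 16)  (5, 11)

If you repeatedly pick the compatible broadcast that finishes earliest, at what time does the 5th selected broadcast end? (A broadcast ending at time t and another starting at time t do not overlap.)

Sort by end time and greedily take each interval whose start is ≥ the last chosen end.
Sorted by end: (1,2)  (2,4)  (5,6)  (7,10)  (5,11)  (10,12)  (13,14)  (15,16)
take (1,2); take (2,4); take (5,6); take (7,10); take (10,12); take (13,14); take (15,16).
Selected: (1,2) (2,4) (5,6) (7,10) (10,12) (13,14) (15,16)

12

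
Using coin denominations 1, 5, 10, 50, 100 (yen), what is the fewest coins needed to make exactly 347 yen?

10

Use the largest denomination that fits, subtract, and repeat.
347 − 3×100→47 − 4×10→7 − 1×5→2 − 2×1→0
Total coins = 3 + 4 + 1 + 2 = 10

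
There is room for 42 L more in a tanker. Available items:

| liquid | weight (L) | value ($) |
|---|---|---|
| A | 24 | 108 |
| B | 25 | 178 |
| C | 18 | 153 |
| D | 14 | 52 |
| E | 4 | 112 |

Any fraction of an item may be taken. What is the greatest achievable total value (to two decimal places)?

Sort by value per unit weight and fill in that order.
Order: E (112/4=28.00) > C (153/18=8.50) > B (178/25=7.12) > A (108/24=4.50) > D (52/14=3.71)
Fill: take E (4 @ 112) → take C (18 @ 153) → take 20/25 of B → 142.40; 42/42 used.
Total value = 407.40

407.40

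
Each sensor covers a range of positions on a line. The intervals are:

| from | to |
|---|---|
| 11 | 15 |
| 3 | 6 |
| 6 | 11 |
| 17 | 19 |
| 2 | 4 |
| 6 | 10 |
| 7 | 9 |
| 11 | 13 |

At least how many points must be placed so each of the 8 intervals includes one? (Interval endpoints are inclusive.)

Process intervals by earliest right end; each time one isn't hit yet, stab at its right endpoint.
Sorted: [2,4] [3,6] [7,9] [6,10] [6,11] [11,13] [11,15] [17,19]
{[2,4],[3,6]} hit by 4; {[7,9],[6,10],[6,11]} hit by 9; {[11,13],[11,15]} hit by 13; {[17,19]} hit by 19.
Points: 4, 9, 13, 19 (4 total).

4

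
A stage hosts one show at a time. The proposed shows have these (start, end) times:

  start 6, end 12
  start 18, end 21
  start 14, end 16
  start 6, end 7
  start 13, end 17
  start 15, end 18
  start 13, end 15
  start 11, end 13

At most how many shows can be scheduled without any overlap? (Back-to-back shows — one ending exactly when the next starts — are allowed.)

5

Sort by end time and greedily take each interval whose start is ≥ the last chosen end.
Sorted by end: (6,7)  (6,12)  (11,13)  (13,15)  (14,16)  (13,17)  (15,18)  (18,21)
take (6,7); take (11,13); take (13,15); skip (13,17); take (15,18); take (18,21).
Selected 5 shows.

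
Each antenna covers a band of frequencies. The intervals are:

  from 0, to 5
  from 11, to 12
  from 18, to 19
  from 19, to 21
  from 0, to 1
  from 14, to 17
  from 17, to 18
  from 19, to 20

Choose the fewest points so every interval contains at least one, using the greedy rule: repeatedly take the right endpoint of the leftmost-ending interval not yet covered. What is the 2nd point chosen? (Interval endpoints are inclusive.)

12

By right end: [0,1]  [0,5]  [11,12]  [14,17]  [17,18]  [18,19]  [19,20]  [19,21]
[0,1] uncovered → point at 1; [11,12] uncovered → point at 12; [14,17] uncovered → point at 17; [18,19] uncovered → point at 19.
Points: 1, 12, 17, 19 (4 total).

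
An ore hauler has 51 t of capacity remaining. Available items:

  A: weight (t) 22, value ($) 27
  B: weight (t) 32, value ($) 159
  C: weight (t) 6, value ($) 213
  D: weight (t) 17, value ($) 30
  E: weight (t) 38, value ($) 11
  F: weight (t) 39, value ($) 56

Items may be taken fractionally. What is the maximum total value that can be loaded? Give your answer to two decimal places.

Ratios (sorted): C 35.50, B 4.97, D 1.76, F 1.44, A 1.23, E 0.29
take C (6 @ 213); take B (32 @ 159); take 13/17 of D → 22.94. Capacity used 51/51.
Total value = 394.94

394.94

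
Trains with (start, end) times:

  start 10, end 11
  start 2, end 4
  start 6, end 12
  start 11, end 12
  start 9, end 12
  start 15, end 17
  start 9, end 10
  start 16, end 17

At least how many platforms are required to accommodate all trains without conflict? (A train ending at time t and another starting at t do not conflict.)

3

The answer is the maximum number of intervals overlapping at any instant.
starts: [2, 6, 9, 9, 10, 11, 15, 16]
ends:   [4, 10, 11, 12, 12, 12, 17, 17]
s2→1 e4→0 s6→1 s9→2 s9→3  — peak 3.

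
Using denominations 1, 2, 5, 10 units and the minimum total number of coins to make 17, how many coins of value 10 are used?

17 = 1×10 + 1×5 + 1×2
Count of 10: 1

1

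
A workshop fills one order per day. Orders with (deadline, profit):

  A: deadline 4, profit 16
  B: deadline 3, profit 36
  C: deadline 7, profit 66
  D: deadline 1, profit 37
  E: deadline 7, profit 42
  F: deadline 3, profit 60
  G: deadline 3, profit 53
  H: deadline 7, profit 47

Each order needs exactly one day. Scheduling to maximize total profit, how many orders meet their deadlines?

Sort by profit descending; place each in the latest free slot ≤ its deadline.
Profit order: C=66 F=60 G=53 H=47 E=42 D=37 B=36 A=16
Assign: C→slot 7, F→slot 3, G→slot 2, H→slot 6, E→slot 5, D→slot 1, B skipped, A→slot 4.
Slots: [1:D] [2:G] [3:F] [4:A] [5:E] [6:H] [7:C]
7 of 8 scheduled.

7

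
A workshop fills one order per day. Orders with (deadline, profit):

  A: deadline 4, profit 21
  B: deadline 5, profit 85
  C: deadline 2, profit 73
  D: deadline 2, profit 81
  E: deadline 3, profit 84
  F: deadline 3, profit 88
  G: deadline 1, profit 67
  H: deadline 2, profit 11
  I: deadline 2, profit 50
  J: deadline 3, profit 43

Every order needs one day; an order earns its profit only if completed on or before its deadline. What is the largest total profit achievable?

359

By profit: F(d3,88), B(d5,85), E(d3,84), D(d2,81), C(d2,73), G(d1,67), I(d2,50), J(d3,43), A(d4,21), H(d2,11)
F→slot 3; B→slot 5; E→slot 2; D→slot 1; C skipped; G skipped; I skipped; J skipped; A→slot 4; H skipped.
Profit = 81 + 84 + 88 + 21 + 85 = 359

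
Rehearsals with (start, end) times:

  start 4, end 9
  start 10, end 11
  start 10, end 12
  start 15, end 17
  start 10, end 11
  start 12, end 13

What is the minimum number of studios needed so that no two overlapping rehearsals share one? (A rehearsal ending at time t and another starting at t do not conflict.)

3

Events (time:±→running): 4:+→1 9:-→0 10:+→1 10:+→2 10:+→3 … peak 3.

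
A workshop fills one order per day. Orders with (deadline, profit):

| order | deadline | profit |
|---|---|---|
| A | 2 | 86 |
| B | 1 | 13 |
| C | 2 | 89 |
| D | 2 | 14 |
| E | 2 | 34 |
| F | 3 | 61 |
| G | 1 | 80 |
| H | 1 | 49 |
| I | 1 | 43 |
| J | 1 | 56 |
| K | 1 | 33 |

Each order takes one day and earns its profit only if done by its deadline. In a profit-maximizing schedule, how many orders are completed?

3

Sort by profit descending; place each in the latest free slot ≤ its deadline.
By profit: C(d2,89), A(d2,86), G(d1,80), F(d3,61), J(d1,56), H(d1,49), I(d1,43), E(d2,34), K(d1,33), D(d2,14), B(d1,13)
C→slot 2; A→slot 1; G skipped; F→slot 3; J skipped; H skipped; I skipped; E skipped; K skipped; D skipped; B skipped.
3 of 11 scheduled.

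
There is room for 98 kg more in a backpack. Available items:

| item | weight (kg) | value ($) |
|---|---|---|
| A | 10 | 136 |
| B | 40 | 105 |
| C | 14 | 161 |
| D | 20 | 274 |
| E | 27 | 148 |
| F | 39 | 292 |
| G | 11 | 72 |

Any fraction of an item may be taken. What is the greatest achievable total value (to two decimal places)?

Greedy by value/weight ratio, highest first.
Ratios (sorted): D 13.70, A 13.60, C 11.50, F 7.49, G 6.55, E 5.48, B 2.62
take D (20 @ 274); take A (10 @ 136); take C (14 @ 161); take F (39 @ 292); take G (11 @ 72); take 4/27 of E → 21.93. Capacity used 98/98.
Total value = 956.93

956.93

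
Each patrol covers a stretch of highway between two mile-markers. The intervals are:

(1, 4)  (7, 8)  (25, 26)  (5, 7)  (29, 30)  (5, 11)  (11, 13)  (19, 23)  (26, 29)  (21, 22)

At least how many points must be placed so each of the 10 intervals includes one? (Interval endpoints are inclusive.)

6

Process intervals by earliest right end; each time one isn't hit yet, stab at its right endpoint.
By right end: [1,4]  [5,7]  [7,8]  [5,11]  [11,13]  [21,22]  [19,23]  [25,26]  [26,29]  [29,30]
[1,4] uncovered → point at 4; [5,7] uncovered → point at 7; [11,13] uncovered → point at 13; [21,22] uncovered → point at 22; [25,26] uncovered → point at 26; [29,30] uncovered → point at 30.
Points: 4, 7, 13, 22, 26, 30 (6 total).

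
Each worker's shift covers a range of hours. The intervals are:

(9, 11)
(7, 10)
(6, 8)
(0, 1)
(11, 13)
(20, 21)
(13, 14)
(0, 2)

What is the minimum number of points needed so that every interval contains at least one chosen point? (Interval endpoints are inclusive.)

5

Process intervals by earliest right end; each time one isn't hit yet, stab at its right endpoint.
By right end: [0,1]  [0,2]  [6,8]  [7,10]  [9,11]  [11,13]  [13,14]  [20,21]
[0,1] uncovered → point at 1; [6,8] uncovered → point at 8; [9,11] uncovered → point at 11; [13,14] uncovered → point at 14; [20,21] uncovered → point at 21.
Points: 1, 8, 11, 14, 21 (5 total).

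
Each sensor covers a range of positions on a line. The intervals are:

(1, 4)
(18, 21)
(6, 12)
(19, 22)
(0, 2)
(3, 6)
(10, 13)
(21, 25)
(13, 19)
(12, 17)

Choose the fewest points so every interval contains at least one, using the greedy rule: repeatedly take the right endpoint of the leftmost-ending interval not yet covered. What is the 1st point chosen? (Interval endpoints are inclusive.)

Process intervals by earliest right end; each time one isn't hit yet, stab at its right endpoint.
Sorted: [0,2] [1,4] [3,6] [6,12] [10,13] [12,17] [13,19] [18,21] [19,22] [21,25]
{[0,2],[1,4]} hit by 2; {[3,6],[6,12]} hit by 6; {[10,13],[12,17],[13,19]} hit by 13; {[18,21],[19,22],[21,25]} hit by 21.
Points: 2, 6, 13, 21 (4 total).

2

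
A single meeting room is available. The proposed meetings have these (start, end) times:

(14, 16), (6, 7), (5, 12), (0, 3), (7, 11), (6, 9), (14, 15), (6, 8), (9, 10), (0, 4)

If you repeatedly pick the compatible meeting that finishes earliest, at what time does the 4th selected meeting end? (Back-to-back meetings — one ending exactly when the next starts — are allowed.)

By end time: (0,3), (0,4), (6,7), (6,8), (6,9), (9,10), (7,11), (5,12), (14,15), (14,16).
Pick (0,3); next start ≥ 3 → (6,7); next start ≥ 7 → (9,10); next start ≥ 10 → (14,15).
Selected: (0,3) (6,7) (9,10) (14,15)

15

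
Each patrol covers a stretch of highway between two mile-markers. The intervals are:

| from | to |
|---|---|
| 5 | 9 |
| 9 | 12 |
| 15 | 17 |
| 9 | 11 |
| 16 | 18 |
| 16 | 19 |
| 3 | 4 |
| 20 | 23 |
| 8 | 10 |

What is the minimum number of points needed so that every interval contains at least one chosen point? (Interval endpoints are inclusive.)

4

Process intervals by earliest right end; each time one isn't hit yet, stab at its right endpoint.
Sorted: [3,4] [5,9] [8,10] [9,11] [9,12] [15,17] [16,18] [16,19] [20,23]
{[3,4]} hit by 4; {[5,9],[8,10],[9,11],[9,12]} hit by 9; {[15,17],[16,18],[16,19]} hit by 17; {[20,23]} hit by 23.
Points: 4, 9, 17, 23 (4 total).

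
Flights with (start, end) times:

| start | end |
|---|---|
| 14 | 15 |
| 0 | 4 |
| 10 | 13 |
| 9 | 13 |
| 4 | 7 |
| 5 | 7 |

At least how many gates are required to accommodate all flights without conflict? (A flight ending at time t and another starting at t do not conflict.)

2

Count concurrent intervals with a sweep; the peak is the room count.
starts: [0, 4, 5, 9, 10, 14]
ends:   [4, 7, 7, 13, 13, 15]
s0→1 e4→0 s4→1 s5→2  — peak 2.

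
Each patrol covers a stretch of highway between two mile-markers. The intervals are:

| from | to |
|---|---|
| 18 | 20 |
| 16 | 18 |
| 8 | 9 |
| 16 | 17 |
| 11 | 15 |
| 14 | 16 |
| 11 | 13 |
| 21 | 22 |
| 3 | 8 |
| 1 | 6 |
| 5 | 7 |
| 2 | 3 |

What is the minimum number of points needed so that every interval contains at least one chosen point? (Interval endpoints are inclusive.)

7

Sorted: [2,3] [1,6] [5,7] [3,8] [8,9] [11,13] [11,15] [14,16] [16,17] [16,18] [18,20] [21,22]
{[2,3],[1,6]} hit by 3; {[5,7],[3,8]} hit by 7; {[8,9]} hit by 9; {[11,13],[11,15]} hit by 13; {[14,16],[16,17],[16,18]} hit by 16; {[18,20]} hit by 20; {[21,22]} hit by 22.
Points: 3, 7, 9, 13, 16, 20, 22 (7 total).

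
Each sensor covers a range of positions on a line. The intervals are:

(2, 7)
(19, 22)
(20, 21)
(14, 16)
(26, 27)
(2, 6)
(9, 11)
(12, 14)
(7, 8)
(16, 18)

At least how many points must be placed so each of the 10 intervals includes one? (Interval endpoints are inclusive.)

Sort by right endpoint; whenever an interval is uncovered, place a point at its right end.
By right end: [2,6]  [2,7]  [7,8]  [9,11]  [12,14]  [14,16]  [16,18]  [20,21]  [19,22]  [26,27]
[2,6] uncovered → point at 6; [7,8] uncovered → point at 8; [9,11] uncovered → point at 11; [12,14] uncovered → point at 14; [16,18] uncovered → point at 18; [20,21] uncovered → point at 21; [26,27] uncovered → point at 27.
Points: 6, 8, 11, 14, 18, 21, 27 (7 total).

7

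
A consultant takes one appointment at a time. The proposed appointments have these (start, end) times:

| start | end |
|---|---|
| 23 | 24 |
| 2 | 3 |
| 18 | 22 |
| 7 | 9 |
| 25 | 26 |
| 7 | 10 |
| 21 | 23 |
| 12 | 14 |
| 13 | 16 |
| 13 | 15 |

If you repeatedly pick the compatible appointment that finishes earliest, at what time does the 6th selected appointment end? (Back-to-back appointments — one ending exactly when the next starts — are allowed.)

26

Sorted by end: (2,3)  (7,9)  (7,10)  (12,14)  (13,15)  (13,16)  (18,22)  (21,23)  (23,24)  (25,26)
take (2,3); take (7,9); take (12,14); skip (13,15); skip (13,16); take (18,22); take (23,24); take (25,26).
Selected: (2,3) (7,9) (12,14) (18,22) (23,24) (25,26)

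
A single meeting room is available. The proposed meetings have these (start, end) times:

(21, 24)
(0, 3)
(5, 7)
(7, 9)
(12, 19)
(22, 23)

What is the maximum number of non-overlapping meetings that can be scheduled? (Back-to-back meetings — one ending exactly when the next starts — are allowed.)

5

Sorted by end: (0,3)  (5,7)  (7,9)  (12,19)  (22,23)  (21,24)
take (0,3); take (5,7); take (7,9); take (12,19); take (22,23).
Selected 5 meetings.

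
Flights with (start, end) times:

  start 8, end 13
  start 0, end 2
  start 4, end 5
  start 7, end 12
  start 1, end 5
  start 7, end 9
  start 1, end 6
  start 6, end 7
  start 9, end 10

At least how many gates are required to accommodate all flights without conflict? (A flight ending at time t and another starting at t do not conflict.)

3

Count concurrent intervals with a sweep; the peak is the room count.
Events (time:±→running): 0:+→1 1:+→2 1:+→3 … peak 3.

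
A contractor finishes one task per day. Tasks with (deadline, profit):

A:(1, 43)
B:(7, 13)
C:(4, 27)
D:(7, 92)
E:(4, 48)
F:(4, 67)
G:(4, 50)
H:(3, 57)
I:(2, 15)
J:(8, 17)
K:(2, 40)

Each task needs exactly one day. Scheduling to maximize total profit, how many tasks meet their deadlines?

Profit order: D=92 F=67 H=57 G=50 E=48 A=43 K=40 C=27 J=17 I=15 B=13
Assign: D→slot 7, F→slot 4, H→slot 3, G→slot 2, E→slot 1, A skipped, K skipped, C skipped, J→slot 8, I skipped, B→slot 6.
Slots: [1:E] [2:G] [3:H] [4:F] [6:B] [7:D] [8:J]
7 of 11 scheduled.

7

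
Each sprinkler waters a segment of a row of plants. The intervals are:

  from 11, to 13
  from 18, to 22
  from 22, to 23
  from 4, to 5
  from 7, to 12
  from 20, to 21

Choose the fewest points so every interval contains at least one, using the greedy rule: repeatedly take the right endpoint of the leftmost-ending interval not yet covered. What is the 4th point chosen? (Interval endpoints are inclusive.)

23

By right end: [4,5]  [7,12]  [11,13]  [20,21]  [18,22]  [22,23]
[4,5] uncovered → point at 5; [7,12] uncovered → point at 12; [20,21] uncovered → point at 21; [22,23] uncovered → point at 23.
Points: 5, 12, 21, 23 (4 total).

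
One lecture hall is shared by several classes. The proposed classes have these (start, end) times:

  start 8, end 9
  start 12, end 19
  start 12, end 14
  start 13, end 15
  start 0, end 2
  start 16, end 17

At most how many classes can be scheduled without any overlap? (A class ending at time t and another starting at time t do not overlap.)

Sort by end time and greedily take each interval whose start is ≥ the last chosen end.
Sorted by end: (0,2)  (8,9)  (12,14)  (13,15)  (16,17)  (12,19)
take (0,2); take (8,9); take (12,14); skip (13,15); take (16,17); skip (12,19).
Selected 4 classes.

4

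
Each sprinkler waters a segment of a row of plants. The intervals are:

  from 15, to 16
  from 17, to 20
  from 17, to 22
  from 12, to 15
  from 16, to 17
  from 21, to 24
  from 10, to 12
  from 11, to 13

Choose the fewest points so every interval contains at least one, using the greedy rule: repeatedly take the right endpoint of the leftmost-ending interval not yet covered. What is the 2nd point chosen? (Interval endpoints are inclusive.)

16

Sorted: [10,12] [11,13] [12,15] [15,16] [16,17] [17,20] [17,22] [21,24]
{[10,12],[11,13],[12,15]} hit by 12; {[15,16],[16,17]} hit by 16; {[17,20],[17,22]} hit by 20; {[21,24]} hit by 24.
Points: 12, 16, 20, 24 (4 total).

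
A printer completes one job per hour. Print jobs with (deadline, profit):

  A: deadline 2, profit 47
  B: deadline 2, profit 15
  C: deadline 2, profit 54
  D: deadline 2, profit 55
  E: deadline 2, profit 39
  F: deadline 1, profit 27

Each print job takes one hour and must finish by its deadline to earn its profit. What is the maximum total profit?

109

Take jobs in profit order; each goes to the latest open slot no later than its deadline.
Profit order: D=55 C=54 A=47 E=39 F=27 B=15
Assign: D→slot 2, C→slot 1, A skipped, E skipped, F skipped, B skipped.
Slots: [1:C] [2:D]
Profit = 54 + 55 = 109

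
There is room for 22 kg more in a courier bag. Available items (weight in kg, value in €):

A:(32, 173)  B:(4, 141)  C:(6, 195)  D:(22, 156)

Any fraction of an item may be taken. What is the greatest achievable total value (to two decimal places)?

421.09

Greedy by value/weight ratio, highest first.
Order: B (141/4=35.25) > C (195/6=32.50) > D (156/22=7.09) > A (173/32=5.41)
Fill: take B (4 @ 141) → take C (6 @ 195) → take 12/22 of D → 85.09; 22/22 used.
Total value = 421.09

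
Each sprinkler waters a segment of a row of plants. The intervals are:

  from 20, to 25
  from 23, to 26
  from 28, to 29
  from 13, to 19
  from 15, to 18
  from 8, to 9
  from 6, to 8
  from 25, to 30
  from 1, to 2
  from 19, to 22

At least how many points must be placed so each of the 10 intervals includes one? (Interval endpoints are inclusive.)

Sorted: [1,2] [6,8] [8,9] [15,18] [13,19] [19,22] [20,25] [23,26] [28,29] [25,30]
{[1,2]} hit by 2; {[6,8],[8,9]} hit by 8; {[15,18],[13,19]} hit by 18; {[19,22],[20,25]} hit by 22; {[23,26]} hit by 26; {[28,29],[25,30]} hit by 29.
Points: 2, 8, 18, 22, 26, 29 (6 total).

6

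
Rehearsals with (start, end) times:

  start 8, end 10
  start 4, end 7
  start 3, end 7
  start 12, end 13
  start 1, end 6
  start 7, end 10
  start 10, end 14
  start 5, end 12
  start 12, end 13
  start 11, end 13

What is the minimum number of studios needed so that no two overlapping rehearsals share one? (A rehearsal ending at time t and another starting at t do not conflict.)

Events (time:±→running): 1:+→1 3:+→2 4:+→3 5:+→4 … peak 4.

4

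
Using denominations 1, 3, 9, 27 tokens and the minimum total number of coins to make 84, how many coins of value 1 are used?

84 = 3×27 + 1×3
Count of 1: 0

0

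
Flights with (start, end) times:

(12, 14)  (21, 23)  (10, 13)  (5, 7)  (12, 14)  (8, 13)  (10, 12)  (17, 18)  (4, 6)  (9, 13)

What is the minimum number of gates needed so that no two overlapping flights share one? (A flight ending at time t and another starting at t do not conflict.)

Events (time:±→running): 4:+→1 5:+→2 6:-→1 7:-→0 8:+→1 9:+→2 10:+→3 10:+→4 12:-→3 12:+→4 12:+→5 … peak 5.

5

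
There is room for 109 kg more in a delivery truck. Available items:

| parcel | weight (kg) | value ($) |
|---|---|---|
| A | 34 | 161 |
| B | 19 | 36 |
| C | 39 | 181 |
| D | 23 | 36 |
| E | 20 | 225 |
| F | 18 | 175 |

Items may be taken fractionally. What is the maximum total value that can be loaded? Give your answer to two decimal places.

Sort by value per unit weight and fill in that order.
Ratios (sorted): E 11.25, F 9.72, A 4.74, C 4.64, B 1.89, D 1.57
take E (20 @ 225); take F (18 @ 175); take A (34 @ 161); take 37/39 of C → 171.72. Capacity used 109/109.
Total value = 732.72

732.72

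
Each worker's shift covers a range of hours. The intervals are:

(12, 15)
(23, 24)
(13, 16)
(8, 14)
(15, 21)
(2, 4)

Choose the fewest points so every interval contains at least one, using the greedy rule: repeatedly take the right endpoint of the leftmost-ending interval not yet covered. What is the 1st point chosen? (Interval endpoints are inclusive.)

Process intervals by earliest right end; each time one isn't hit yet, stab at its right endpoint.
Sorted: [2,4] [8,14] [12,15] [13,16] [15,21] [23,24]
{[2,4]} hit by 4; {[8,14],[12,15],[13,16]} hit by 14; {[15,21]} hit by 21; {[23,24]} hit by 24.
Points: 4, 14, 21, 24 (4 total).

4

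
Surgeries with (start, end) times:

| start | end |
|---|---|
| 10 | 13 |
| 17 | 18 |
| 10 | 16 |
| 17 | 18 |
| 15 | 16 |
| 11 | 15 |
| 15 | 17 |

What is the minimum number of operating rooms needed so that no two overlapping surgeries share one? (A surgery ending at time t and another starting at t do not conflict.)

The answer is the maximum number of intervals overlapping at any instant.
starts: [10, 10, 11, 15, 15, 17, 17]
ends:   [13, 15, 16, 16, 17, 18, 18]
s10→1 s10→2 s11→3  — peak 3.

3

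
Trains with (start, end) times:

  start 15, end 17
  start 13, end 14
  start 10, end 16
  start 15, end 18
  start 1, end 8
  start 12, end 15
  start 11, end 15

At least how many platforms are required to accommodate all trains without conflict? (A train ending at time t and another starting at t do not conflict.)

Events (time:±→running): 1:+→1 8:-→0 10:+→1 11:+→2 12:+→3 13:+→4 … peak 4.

4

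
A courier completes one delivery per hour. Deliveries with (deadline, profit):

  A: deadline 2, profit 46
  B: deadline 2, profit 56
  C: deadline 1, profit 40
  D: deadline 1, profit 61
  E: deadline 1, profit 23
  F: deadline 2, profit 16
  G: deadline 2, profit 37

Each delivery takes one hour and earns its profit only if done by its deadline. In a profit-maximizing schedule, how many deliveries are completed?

2

Sort by profit descending; place each in the latest free slot ≤ its deadline.
Profit order: D=61 B=56 A=46 C=40 G=37 E=23 F=16
Assign: D→slot 1, B→slot 2, A skipped, C skipped, G skipped, E skipped, F skipped.
Slots: [1:D] [2:B]
2 of 7 scheduled.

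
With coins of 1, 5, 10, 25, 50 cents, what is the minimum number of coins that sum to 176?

Use the largest denomination that fits, subtract, and repeat.
176 − 3×50→26 − 1×25→1 − 1×1→0
Total coins = 3 + 1 + 1 = 5

5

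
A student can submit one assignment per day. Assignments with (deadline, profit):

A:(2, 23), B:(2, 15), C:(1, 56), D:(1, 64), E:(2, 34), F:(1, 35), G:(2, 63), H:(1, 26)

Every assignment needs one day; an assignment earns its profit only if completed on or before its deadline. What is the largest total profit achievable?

Profit order: D=64 G=63 C=56 F=35 E=34 H=26 A=23 B=15
Assign: D→slot 1, G→slot 2, C skipped, F skipped, E skipped, H skipped, A skipped, B skipped.
Slots: [1:D] [2:G]
Profit = 64 + 63 = 127

127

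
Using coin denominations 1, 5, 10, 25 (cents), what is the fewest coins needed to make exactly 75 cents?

75 = 3×25
Total coins = 3 = 3

3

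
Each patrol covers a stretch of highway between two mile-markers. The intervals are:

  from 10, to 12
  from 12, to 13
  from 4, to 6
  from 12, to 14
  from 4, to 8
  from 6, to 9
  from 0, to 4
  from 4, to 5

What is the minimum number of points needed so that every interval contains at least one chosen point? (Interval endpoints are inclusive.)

3

Sorted: [0,4] [4,5] [4,6] [4,8] [6,9] [10,12] [12,13] [12,14]
{[0,4],[4,5],[4,6],[4,8]} hit by 4; {[6,9]} hit by 9; {[10,12],[12,13],[12,14]} hit by 12.
Points: 4, 9, 12 (3 total).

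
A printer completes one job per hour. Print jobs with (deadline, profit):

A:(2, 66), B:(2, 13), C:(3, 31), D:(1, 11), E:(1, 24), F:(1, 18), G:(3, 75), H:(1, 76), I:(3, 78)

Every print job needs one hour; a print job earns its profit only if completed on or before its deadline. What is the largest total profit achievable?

229

By profit: I(d3,78), H(d1,76), G(d3,75), A(d2,66), C(d3,31), E(d1,24), F(d1,18), B(d2,13), D(d1,11)
I→slot 3; H→slot 1; G→slot 2; A skipped; C skipped; E skipped; F skipped; B skipped; D skipped.
Profit = 76 + 75 + 78 = 229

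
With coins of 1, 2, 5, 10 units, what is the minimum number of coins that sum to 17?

3

Use the largest denomination that fits, subtract, and repeat.
17 = 1×10 + 1×5 + 1×2
Total coins = 1 + 1 + 1 = 3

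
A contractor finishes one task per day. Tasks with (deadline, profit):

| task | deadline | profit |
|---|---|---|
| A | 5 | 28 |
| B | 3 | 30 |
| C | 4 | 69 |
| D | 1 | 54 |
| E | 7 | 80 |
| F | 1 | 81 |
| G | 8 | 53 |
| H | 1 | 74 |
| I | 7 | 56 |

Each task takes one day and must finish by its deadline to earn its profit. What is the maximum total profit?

397

Sort by profit descending; place each in the latest free slot ≤ its deadline.
Profit order: F=81 E=80 H=74 C=69 I=56 D=54 G=53 B=30 A=28
Assign: F→slot 1, E→slot 7, H skipped, C→slot 4, I→slot 6, D skipped, G→slot 8, B→slot 3, A→slot 5.
Slots: [1:F] [3:B] [4:C] [5:A] [6:I] [7:E] [8:G]
Profit = 81 + 30 + 69 + 28 + 56 + 80 + 53 = 397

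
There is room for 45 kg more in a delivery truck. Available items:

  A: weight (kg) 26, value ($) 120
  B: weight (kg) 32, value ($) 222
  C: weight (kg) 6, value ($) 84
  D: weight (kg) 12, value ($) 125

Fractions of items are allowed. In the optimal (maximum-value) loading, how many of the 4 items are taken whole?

2

Greedy by value/weight ratio, highest first.
Ratios (sorted): C 14.00, D 10.42, B 6.94, A 4.62
take C (6 @ 84); take D (12 @ 125); take 27/32 of B → 187.31. Capacity used 45/45.
2 item(s) taken whole; one partial (take 27/32 of B).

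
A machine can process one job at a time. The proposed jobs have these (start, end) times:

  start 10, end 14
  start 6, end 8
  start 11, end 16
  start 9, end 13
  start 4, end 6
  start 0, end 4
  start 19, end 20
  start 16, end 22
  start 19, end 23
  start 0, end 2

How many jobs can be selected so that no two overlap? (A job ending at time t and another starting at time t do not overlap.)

5

Sorted by end: (0,2)  (0,4)  (4,6)  (6,8)  (9,13)  (10,14)  (11,16)  (19,20)  (16,22)  (19,23)
take (0,2); take (4,6); take (6,8); take (9,13); take (19,20); skip (16,22); skip (19,23).
Selected 5 jobs.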